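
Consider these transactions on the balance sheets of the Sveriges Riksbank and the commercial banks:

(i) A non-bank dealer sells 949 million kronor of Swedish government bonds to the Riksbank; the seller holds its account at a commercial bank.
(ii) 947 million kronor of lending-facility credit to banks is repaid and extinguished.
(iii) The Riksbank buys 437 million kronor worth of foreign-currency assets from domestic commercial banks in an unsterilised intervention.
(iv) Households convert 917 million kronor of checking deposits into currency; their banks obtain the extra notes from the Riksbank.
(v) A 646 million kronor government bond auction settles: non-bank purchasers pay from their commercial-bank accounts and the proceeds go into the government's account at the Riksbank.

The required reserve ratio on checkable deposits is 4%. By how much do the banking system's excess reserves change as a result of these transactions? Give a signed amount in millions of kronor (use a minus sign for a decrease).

-1099.44 million

Asset purchase (from non-banks) 949 million kronor: reserves +949M, deposits +949M.
Discount-window repayment 947 million kronor: reserves −947M, deposits 0.
FX purchase 437 million kronor: reserves +437M, deposits 0.
Currency withdrawal 917 million kronor: reserves −917M, deposits −917M.
Government account inflow 646 million kronor: reserves −646M, deposits −646M.
Totals: Δreserves = −1124M, Δdeposits = −614M.
Δrequired reserves = 4% × −614M = −24.56M.
Δexcess reserves = Δreserves − Δrequired = −1124M − (−24.56M) = -1099.44 million.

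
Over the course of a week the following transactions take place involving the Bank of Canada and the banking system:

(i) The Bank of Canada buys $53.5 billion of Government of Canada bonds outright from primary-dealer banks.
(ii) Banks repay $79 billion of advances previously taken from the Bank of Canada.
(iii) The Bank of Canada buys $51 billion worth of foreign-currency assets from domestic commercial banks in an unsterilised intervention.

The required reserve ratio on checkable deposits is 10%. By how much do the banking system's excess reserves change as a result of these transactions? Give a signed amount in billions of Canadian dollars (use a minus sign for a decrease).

+$25.5 billion

OMO purchase (from banks) $53.5 billion: reserves +$53.5B, deposits 0.
Discount-window repayment $79 billion: reserves −$79B, deposits 0.
FX purchase $51 billion: reserves +$51B, deposits 0.
Totals: Δreserves = +$25.5B, Δdeposits = 0.
Δrequired reserves = 10% × 0 = 0.
Δexcess reserves = Δreserves − Δrequired = +$25.5B − (0) = +$25.5 billion.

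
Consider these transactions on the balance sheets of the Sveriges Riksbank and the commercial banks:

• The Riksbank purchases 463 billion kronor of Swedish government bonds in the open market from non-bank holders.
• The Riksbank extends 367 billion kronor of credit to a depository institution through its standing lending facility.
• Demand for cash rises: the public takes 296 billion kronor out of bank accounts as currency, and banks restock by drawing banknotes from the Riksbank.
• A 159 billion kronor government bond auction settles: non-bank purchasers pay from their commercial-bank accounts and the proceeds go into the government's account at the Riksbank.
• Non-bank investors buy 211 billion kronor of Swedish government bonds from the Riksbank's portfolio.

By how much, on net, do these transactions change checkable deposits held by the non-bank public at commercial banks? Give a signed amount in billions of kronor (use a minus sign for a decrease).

-203 billion

Riksbank balance sheet:
  Assets:      Securities +252B, Loans to banks +367B
  Liabilities: Bank reserves +164B, Currency in circulation +296B, Government deposits +159B
Commercial banking system:
  Assets:      Reserves at CB +164B
  Liabilities: Checkable deposits −203B, Borrowings from CB +367B
So the change in checkable deposits held by the non-bank public at commercial banks is -203 billion.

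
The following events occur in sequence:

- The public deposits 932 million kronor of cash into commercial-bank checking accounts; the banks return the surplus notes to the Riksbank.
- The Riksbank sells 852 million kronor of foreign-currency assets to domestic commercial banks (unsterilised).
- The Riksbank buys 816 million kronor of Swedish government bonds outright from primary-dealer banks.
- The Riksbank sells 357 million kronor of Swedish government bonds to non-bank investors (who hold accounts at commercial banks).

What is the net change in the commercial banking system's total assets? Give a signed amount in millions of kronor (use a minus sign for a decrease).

+575 million

Riksbank balance sheet:
  Assets:      Securities +459M, Foreign assets −852M
  Liabilities: Bank reserves +539M, Currency in circulation −932M
Commercial banking system:
  Assets:      Reserves at CB +539M, Securities −816M, Foreign assets +852M
  Liabilities: Checkable deposits +575M
Change in total bank assets = +575 million.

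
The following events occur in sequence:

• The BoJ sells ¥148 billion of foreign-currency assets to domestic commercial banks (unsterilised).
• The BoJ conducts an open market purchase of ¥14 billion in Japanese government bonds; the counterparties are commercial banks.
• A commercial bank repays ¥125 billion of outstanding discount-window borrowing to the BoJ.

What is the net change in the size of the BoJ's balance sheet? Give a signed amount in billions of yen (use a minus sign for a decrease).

-¥259 billion

FX sale ¥148 billion: a BoJ asset is shed → −¥148B.
OMO purchase (from banks) ¥14 billion: a BoJ asset is acquired → +¥14B.
Discount-window repayment ¥125 billion: a BoJ asset is shed → −¥125B.
Net: −148 + 14 − 125 = -¥259 billion.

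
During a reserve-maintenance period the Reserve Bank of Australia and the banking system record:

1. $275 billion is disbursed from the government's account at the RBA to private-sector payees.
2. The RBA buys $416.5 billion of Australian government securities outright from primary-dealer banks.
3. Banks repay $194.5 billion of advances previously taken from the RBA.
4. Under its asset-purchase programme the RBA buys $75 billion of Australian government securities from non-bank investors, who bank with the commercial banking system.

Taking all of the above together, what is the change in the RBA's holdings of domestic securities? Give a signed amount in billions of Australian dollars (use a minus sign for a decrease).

RBA balance sheet:
  Assets:      Securities +$491.5B, Loans to banks −$194.5B
  Liabilities: Bank reserves +$572B, Government deposits −$275B
So the change in the RBA's holdings of domestic securities is +$491.5 billion.

+$491.5 billion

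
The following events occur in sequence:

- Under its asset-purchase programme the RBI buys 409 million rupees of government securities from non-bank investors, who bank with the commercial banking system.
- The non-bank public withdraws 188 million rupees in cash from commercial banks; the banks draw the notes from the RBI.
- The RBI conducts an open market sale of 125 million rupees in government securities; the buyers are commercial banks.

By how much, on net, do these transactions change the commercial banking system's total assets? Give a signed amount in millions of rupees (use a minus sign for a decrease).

+221 million

RBI balance sheet:
  Assets:      Securities +284M
  Liabilities: Bank reserves +96M, Currency in circulation +188M
Commercial banking system:
  Assets:      Reserves at CB +96M, Securities +125M
  Liabilities: Checkable deposits +221M
Change in total bank assets = +221 million.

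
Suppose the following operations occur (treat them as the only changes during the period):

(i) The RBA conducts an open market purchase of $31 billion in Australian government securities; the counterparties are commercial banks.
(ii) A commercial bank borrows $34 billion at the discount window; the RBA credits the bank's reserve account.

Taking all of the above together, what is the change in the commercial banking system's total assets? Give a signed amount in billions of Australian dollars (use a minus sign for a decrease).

+$34 billion

OMO purchase (from banks) $31 billion: just an asset swap on bank balance sheets → 0.
Discount-window loan $34 billion: bank balance sheets expand → +$34B.
Net: 0 + 34 = +$34 billion.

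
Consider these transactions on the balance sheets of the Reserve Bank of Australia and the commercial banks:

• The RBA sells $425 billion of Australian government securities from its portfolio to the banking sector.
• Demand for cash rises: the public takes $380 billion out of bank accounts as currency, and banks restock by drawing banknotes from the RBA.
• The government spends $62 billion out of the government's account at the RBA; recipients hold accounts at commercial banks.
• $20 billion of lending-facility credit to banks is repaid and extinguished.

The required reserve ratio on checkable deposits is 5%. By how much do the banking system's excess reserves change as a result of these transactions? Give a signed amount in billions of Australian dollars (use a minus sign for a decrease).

OMO sale (to banks) $425 billion: reserves −$425B, deposits 0.
Currency withdrawal $380 billion: reserves −$380B, deposits −$380B.
Government spending $62 billion: reserves +$62B, deposits +$62B.
Discount-window repayment $20 billion: reserves −$20B, deposits 0.
Totals: Δreserves = −$763B, Δdeposits = −$318B.
Δrequired reserves = 5% × −$318B = −$15.9B.
Δexcess reserves = Δreserves − Δrequired = −$763B − (−$15.9B) = -$747.1 billion.

-$747.1 billion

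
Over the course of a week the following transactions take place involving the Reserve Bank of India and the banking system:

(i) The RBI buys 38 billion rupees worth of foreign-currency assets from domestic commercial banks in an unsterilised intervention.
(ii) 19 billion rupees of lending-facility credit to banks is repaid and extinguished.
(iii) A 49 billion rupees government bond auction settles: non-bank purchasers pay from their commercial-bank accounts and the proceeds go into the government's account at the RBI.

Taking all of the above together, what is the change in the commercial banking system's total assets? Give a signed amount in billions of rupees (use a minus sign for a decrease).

-68 billion

FX purchase 38 billion rupees: just an asset swap on bank balance sheets → 0.
Discount-window repayment 19 billion rupees: bank balance sheets shrink → −19B.
Government account inflow 49 billion rupees: bank balance sheets shrink → −49B.
Net: 0 − 19 − 49 = -68 billion.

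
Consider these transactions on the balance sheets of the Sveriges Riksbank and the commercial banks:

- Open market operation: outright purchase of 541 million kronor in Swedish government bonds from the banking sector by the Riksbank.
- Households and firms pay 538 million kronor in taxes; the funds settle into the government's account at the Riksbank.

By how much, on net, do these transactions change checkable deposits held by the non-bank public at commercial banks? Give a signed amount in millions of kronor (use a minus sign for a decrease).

-538 million

Riksbank balance sheet:
  Assets:      Securities +541M
  Liabilities: Bank reserves +3M, Government deposits +538M
Commercial banking system:
  Assets:      Reserves at CB +3M, Securities −541M
  Liabilities: Checkable deposits −538M
So the change in checkable deposits held by the non-bank public at commercial banks is -538 million.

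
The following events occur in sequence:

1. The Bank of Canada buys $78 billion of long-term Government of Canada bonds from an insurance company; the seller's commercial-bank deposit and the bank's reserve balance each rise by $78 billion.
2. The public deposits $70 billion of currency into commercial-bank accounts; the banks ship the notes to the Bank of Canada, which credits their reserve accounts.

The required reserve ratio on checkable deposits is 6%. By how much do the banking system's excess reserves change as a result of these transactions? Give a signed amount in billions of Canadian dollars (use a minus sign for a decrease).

Asset purchase (from non-banks) $78 billion: reserves +$78B, deposits +$78B.
Currency deposit $70 billion: reserves +$70B, deposits +$70B.
Totals: Δreserves = +$148B, Δdeposits = +$148B.
Δrequired reserves = 6% × +$148B = +$8.88B.
Δexcess reserves = Δreserves − Δrequired = +$148B − (+$8.88B) = +$139.12 billion.

+$139.12 billion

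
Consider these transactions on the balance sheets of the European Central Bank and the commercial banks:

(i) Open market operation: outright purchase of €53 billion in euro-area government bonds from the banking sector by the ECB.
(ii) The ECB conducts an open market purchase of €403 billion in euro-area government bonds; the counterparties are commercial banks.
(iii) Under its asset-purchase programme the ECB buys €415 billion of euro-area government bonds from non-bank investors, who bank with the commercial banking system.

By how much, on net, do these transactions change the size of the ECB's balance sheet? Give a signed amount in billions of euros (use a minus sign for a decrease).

+€871 billion

OMO purchase (from banks) €53 billion: an ECB asset is acquired → +€53B.
OMO purchase (from banks) €403 billion: an ECB asset is acquired → +€403B.
Asset purchase (from non-banks) €415 billion: an ECB asset is acquired → +€415B.
Net: 53 + 403 + 415 = +€871 billion.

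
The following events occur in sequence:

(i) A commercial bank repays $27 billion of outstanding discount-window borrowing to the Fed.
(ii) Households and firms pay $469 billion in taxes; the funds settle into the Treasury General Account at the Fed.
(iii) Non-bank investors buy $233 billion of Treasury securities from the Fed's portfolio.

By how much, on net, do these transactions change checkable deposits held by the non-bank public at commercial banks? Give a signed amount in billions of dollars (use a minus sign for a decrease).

-$702 billion

Fed balance sheet:
  Assets:      Securities −$233B, Loans to banks −$27B
  Liabilities: Bank reserves −$729B, Government deposits +$469B
Commercial banking system:
  Assets:      Reserves at CB −$729B
  Liabilities: Checkable deposits −$702B, Borrowings from CB −$27B
So the change in checkable deposits held by the non-bank public at commercial banks is -$702 billion.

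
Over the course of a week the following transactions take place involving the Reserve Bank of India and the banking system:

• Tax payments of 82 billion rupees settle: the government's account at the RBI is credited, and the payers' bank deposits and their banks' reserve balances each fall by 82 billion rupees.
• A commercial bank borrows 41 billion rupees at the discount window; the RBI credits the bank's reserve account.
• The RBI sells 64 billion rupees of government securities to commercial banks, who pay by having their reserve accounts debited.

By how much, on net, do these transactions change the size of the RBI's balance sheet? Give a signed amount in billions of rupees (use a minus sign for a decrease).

RBI balance sheet:
  Assets:      Securities −64B, Loans to banks +41B
  Liabilities: Bank reserves −105B, Government deposits +82B
Change in total RBI assets = -23 billion.

-23 billion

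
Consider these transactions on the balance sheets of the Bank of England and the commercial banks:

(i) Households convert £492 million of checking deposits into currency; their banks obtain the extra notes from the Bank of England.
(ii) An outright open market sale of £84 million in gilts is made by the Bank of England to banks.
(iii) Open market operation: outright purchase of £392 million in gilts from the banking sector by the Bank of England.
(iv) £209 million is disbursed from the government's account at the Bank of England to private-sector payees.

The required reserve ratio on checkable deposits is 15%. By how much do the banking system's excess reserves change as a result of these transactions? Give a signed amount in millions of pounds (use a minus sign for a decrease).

Currency withdrawal £492 million: reserves −£492M, deposits −£492M.
OMO sale (to banks) £84 million: reserves −£84M, deposits 0.
OMO purchase (from banks) £392 million: reserves +£392M, deposits 0.
Government spending £209 million: reserves +£209M, deposits +£209M.
Totals: Δreserves = +£25M, Δdeposits = −£283M.
Δrequired reserves = 15% × −£283M = −£42.45M.
Δexcess reserves = Δreserves − Δrequired = +£25M − (−£42.45M) = +£67.45 million.

+£67.45 million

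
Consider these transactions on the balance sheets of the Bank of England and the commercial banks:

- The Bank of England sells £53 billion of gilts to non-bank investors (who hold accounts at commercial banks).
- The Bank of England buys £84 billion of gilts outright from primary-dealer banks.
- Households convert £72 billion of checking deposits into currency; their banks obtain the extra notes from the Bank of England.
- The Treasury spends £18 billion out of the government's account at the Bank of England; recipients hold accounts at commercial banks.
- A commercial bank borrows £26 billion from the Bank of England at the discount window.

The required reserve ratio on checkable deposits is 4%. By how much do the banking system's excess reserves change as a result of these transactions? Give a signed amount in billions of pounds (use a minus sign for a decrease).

Asset sale (to non-banks) £53 billion: reserves −£53B, deposits −£53B.
OMO purchase (from banks) £84 billion: reserves +£84B, deposits 0.
Currency withdrawal £72 billion: reserves −£72B, deposits −£72B.
Government spending £18 billion: reserves +£18B, deposits +£18B.
Discount-window loan £26 billion: reserves +£26B, deposits 0.
Totals: Δreserves = +£3B, Δdeposits = −£107B.
Δrequired reserves = 4% × −£107B = −£4.28B.
Δexcess reserves = Δreserves − Δrequired = +£3B − (−£4.28B) = +£7.28 billion.

+£7.28 billion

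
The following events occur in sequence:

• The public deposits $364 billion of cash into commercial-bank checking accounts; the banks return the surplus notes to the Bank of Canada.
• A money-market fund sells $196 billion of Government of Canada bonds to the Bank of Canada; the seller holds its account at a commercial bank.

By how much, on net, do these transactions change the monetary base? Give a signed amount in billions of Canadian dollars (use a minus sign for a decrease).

+$196 billion

Currency deposit $364 billion: just a shift between currency and reserves — both are base money → 0.
Asset purchase (from non-banks) $196 billion: Bank of Canada balance sheet expands → +$196B.
Net: 0 + 196 = +$196 billion.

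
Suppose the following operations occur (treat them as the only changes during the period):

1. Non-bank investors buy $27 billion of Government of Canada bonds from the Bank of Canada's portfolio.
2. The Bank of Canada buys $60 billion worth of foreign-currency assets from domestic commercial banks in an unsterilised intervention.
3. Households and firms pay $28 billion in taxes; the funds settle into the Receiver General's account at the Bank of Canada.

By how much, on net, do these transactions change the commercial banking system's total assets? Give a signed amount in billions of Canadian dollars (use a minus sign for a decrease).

Bank of Canada balance sheet:
  Assets:      Securities −$27B, Foreign assets +$60B
  Liabilities: Bank reserves +$5B, Government deposits +$28B
Commercial banking system:
  Assets:      Reserves at CB +$5B, Foreign assets −$60B
  Liabilities: Checkable deposits −$55B
Change in total bank assets = -$55 billion.

-$55 billion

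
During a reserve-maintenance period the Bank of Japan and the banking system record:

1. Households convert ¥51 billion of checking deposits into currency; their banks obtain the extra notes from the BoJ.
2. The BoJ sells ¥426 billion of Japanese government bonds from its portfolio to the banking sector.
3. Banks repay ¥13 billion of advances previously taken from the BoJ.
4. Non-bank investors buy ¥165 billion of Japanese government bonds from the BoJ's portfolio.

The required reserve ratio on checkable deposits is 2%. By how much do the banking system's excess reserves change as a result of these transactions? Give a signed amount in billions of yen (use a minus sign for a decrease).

Currency withdrawal ¥51 billion: reserves −¥51B, deposits −¥51B.
OMO sale (to banks) ¥426 billion: reserves −¥426B, deposits 0.
Discount-window repayment ¥13 billion: reserves −¥13B, deposits 0.
Asset sale (to non-banks) ¥165 billion: reserves −¥165B, deposits −¥165B.
Totals: Δreserves = −¥655B, Δdeposits = −¥216B.
Δrequired reserves = 2% × −¥216B = −¥4.32B.
Δexcess reserves = Δreserves − Δrequired = −¥655B − (−¥4.32B) = -¥650.68 billion.

-¥650.68 billion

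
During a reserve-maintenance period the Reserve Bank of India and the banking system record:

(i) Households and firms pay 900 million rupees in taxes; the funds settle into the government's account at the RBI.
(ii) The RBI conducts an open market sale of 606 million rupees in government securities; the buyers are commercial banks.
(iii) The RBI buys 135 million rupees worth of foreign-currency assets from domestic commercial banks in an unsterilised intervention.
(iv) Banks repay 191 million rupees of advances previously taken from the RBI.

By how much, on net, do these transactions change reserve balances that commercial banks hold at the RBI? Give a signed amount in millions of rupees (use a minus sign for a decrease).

-1562 million

Government account inflow 900 million rupees: funds move from bank reserves into the government account → −900M.
OMO sale (to banks) 606 million rupees: the buying banks pay out of their reserve balances → −606M.
FX purchase 135 million rupees: the RBI pays by crediting reserve accounts → +135M.
Discount-window repayment 191 million rupees: repayment is debited from reserves → −191M.
Net: −900 − 606 + 135 − 191 = -1562 million.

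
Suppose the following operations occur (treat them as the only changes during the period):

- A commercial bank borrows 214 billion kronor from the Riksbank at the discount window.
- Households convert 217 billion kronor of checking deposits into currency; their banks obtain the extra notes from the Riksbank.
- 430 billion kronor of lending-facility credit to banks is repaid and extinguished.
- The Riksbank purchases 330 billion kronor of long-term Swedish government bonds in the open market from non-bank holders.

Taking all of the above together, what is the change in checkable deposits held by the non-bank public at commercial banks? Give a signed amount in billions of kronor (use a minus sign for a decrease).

+113 billion

Riksbank balance sheet:
  Assets:      Securities +330B, Loans to banks −216B
  Liabilities: Bank reserves −103B, Currency in circulation +217B
Commercial banking system:
  Assets:      Reserves at CB −103B
  Liabilities: Checkable deposits +113B, Borrowings from CB −216B
So the change in checkable deposits held by the non-bank public at commercial banks is +113 billion.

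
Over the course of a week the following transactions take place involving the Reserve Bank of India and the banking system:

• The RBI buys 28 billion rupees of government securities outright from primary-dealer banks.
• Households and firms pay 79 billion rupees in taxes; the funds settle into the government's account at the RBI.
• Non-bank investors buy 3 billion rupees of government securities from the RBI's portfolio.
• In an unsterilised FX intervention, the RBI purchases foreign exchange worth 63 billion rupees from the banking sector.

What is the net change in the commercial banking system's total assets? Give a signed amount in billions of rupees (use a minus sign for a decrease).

RBI balance sheet:
  Assets:      Securities +25B, Foreign assets +63B
  Liabilities: Bank reserves +9B, Government deposits +79B
Commercial banking system:
  Assets:      Reserves at CB +9B, Securities −28B, Foreign assets −63B
  Liabilities: Checkable deposits −82B
Change in total bank assets = -82 billion.

-82 billion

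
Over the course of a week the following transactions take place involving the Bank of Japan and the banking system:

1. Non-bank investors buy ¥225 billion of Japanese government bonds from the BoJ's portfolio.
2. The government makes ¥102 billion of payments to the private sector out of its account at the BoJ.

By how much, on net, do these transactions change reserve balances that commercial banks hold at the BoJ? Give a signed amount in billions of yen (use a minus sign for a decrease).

BoJ balance sheet:
  Assets:      Securities −¥225B
  Liabilities: Bank reserves −¥123B, Government deposits −¥102B
So the change in reserve balances that commercial banks hold at the BoJ is -¥123 billion.

-¥123 billion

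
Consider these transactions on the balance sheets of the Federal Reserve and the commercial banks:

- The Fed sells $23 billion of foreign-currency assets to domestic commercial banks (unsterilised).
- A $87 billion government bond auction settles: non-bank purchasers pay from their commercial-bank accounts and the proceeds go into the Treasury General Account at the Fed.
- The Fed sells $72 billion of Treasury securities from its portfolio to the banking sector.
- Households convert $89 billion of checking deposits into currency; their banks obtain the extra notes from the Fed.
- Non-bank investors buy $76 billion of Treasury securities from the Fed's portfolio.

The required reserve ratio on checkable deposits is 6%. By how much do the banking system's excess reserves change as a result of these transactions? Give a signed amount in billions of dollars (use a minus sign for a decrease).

FX sale $23 billion: reserves −$23B, deposits 0.
Government account inflow $87 billion: reserves −$87B, deposits −$87B.
OMO sale (to banks) $72 billion: reserves −$72B, deposits 0.
Currency withdrawal $89 billion: reserves −$89B, deposits −$89B.
Asset sale (to non-banks) $76 billion: reserves −$76B, deposits −$76B.
Totals: Δreserves = −$347B, Δdeposits = −$252B.
Δrequired reserves = 6% × −$252B = −$15.12B.
Δexcess reserves = Δreserves − Δrequired = −$347B − (−$15.12B) = -$331.88 billion.

-$331.88 billion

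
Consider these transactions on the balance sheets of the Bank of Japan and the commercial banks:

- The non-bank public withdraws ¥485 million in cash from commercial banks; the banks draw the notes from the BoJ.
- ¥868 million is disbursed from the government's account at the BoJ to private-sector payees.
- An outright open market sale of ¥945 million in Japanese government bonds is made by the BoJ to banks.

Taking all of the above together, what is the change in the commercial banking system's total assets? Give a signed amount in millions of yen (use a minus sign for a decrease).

+¥383 million

BoJ balance sheet:
  Assets:      Securities −¥945M
  Liabilities: Bank reserves −¥562M, Currency in circulation +¥485M, Government deposits −¥868M
Commercial banking system:
  Assets:      Reserves at CB −¥562M, Securities +¥945M
  Liabilities: Checkable deposits +¥383M
Change in total bank assets = +¥383 million.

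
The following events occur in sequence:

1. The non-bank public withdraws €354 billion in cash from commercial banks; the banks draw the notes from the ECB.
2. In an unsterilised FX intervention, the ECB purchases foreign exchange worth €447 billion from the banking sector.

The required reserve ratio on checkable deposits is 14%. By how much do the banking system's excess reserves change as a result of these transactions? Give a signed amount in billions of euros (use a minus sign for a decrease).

+€142.56 billion

Currency withdrawal €354 billion: reserves −€354B, deposits −€354B.
FX purchase €447 billion: reserves +€447B, deposits 0.
Totals: Δreserves = +€93B, Δdeposits = −€354B.
Δrequired reserves = 14% × −€354B = −€49.56B.
Δexcess reserves = Δreserves − Δrequired = +€93B − (−€49.56B) = +€142.56 billion.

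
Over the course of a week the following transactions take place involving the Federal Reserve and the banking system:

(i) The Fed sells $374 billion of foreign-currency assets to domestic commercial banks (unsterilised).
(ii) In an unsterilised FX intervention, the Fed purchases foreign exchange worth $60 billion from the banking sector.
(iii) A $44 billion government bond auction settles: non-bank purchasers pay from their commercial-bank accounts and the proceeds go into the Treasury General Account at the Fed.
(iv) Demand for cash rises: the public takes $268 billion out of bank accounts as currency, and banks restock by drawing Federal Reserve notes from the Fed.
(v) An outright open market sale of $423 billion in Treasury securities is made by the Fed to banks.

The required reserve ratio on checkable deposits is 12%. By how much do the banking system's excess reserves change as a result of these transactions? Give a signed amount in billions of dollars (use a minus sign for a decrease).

FX sale $374 billion: reserves −$374B, deposits 0.
FX purchase $60 billion: reserves +$60B, deposits 0.
Government account inflow $44 billion: reserves −$44B, deposits −$44B.
Currency withdrawal $268 billion: reserves −$268B, deposits −$268B.
OMO sale (to banks) $423 billion: reserves −$423B, deposits 0.
Totals: Δreserves = −$1049B, Δdeposits = −$312B.
Δrequired reserves = 12% × −$312B = −$37.44B.
Δexcess reserves = Δreserves − Δrequired = −$1049B − (−$37.44B) = -$1011.56 billion.

-$1011.56 billion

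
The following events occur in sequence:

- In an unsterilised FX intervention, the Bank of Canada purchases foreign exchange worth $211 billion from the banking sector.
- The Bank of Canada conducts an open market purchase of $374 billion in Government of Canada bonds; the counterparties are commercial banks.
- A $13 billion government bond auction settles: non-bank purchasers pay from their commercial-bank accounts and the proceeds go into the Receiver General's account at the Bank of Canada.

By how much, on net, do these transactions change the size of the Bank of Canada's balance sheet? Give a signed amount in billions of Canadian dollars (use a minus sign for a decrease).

FX purchase $211 billion: a Bank of Canada asset is acquired → +$211B.
OMO purchase (from banks) $374 billion: a Bank of Canada asset is acquired → +$374B.
Government account inflow $13 billion: only the composition of liabilities changes → 0.
Net: 211 + 374 + 0 = +$585 billion.

+$585 billion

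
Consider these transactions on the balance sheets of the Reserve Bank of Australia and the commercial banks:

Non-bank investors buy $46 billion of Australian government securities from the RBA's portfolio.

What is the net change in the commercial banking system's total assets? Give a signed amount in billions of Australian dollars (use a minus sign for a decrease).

RBA balance sheet:
  Assets:      Securities −$46B
  Liabilities: Bank reserves −$46B
Commercial banking system:
  Assets:      Reserves at CB −$46B
  Liabilities: Checkable deposits −$46B
Change in total bank assets = -$46 billion.

-$46 billion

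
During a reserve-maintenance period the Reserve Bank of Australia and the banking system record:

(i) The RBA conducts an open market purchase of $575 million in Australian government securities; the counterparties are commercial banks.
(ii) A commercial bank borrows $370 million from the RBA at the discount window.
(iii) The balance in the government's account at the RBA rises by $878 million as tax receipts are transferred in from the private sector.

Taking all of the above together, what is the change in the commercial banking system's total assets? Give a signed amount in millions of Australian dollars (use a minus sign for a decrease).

OMO purchase (from banks) $575 million: just an asset swap on bank balance sheets → 0.
Discount-window loan $370 million: bank balance sheets expand → +$370M.
Government account inflow $878 million: bank balance sheets shrink → −$878M.
Net: 0 + 370 − 878 = -$508 million.

-$508 million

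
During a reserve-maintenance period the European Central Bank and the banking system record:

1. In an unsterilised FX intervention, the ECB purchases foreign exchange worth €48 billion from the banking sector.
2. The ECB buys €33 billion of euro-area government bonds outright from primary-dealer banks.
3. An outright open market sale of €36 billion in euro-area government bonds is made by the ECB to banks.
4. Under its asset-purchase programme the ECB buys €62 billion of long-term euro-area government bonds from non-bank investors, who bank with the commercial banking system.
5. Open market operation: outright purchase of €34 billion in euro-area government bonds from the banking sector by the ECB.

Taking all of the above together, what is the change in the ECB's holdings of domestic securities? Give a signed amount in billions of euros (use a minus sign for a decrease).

+€93 billion

FX purchase €48 billion: the ECB's securities portfolio is untouched → 0.
OMO purchase (from banks) €33 billion: securities added to the ECB's portfolio → +€33B.
OMO sale (to banks) €36 billion: securities removed from the ECB's portfolio → −€36B.
Asset purchase (from non-banks) €62 billion: securities added to the ECB's portfolio → +€62B.
OMO purchase (from banks) €34 billion: securities added to the ECB's portfolio → +€34B.
Net: 0 + 33 − 36 + 62 + 34 = +€93 billion.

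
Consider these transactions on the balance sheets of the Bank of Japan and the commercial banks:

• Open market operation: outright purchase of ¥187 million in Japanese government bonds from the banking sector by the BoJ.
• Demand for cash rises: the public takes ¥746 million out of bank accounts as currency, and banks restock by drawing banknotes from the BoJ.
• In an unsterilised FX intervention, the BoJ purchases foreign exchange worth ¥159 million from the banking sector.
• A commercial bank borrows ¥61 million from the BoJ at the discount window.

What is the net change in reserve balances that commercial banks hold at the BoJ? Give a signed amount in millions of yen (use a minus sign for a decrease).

-¥339 million

BoJ balance sheet:
  Assets:      Securities +¥187M, Loans to banks +¥61M, Foreign assets +¥159M
  Liabilities: Bank reserves −¥339M, Currency in circulation +¥746M
Commercial banking system:
  Assets:      Reserves at CB −¥339M, Securities −¥187M, Foreign assets −¥159M
  Liabilities: Checkable deposits −¥746M, Borrowings from CB +¥61M
So the change in reserve balances that commercial banks hold at the BoJ is -¥339 million.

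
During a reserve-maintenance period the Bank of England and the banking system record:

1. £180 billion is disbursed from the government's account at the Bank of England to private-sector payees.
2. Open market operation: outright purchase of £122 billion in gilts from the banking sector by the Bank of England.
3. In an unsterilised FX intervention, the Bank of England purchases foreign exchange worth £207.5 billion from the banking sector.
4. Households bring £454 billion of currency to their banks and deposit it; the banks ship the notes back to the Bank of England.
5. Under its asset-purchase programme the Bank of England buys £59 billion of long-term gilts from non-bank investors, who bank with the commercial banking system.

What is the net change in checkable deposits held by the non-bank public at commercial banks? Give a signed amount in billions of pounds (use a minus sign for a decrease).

+£693 billion

Government spending £180 billion: non-bank counterparties' bank balances rise → +£180B.
OMO purchase (from banks) £122 billion: the counterparty is a bank, so public deposits are unchanged → 0.
FX purchase £207.5 billion: the counterparty is a bank, so public deposits are unchanged → 0.
Currency deposit £454 billion: non-bank counterparties' bank balances rise → +£454B.
Asset purchase (from non-banks) £59 billion: non-bank counterparties' bank balances rise → +£59B.
Net: 180 + 0 + 0 + 454 + 59 = +£693 billion.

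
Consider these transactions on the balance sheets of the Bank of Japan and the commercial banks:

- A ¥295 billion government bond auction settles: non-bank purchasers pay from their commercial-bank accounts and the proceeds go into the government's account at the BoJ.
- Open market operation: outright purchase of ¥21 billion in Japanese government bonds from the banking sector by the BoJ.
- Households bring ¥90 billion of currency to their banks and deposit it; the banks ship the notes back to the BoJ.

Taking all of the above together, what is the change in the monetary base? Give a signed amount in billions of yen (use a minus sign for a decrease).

Government account inflow ¥295 billion: reserves shift to a non-base liability → −¥295B.
OMO purchase (from banks) ¥21 billion: BoJ balance sheet expands → +¥21B.
Currency deposit ¥90 billion: just a shift between currency and reserves — both are base money → 0.
Net: −295 + 21 + 0 = -¥274 billion.

-¥274 billion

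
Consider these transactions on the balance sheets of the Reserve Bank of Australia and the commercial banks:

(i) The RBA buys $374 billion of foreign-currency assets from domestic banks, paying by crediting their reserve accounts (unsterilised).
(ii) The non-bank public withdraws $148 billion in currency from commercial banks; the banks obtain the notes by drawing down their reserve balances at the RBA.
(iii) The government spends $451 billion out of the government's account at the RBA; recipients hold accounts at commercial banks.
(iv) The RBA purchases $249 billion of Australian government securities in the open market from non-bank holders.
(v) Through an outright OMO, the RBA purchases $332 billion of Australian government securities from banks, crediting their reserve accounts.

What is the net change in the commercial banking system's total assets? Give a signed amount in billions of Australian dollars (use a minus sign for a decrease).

+$552 billion

FX purchase $374 billion: just an asset swap on bank balance sheets → 0.
Currency withdrawal $148 billion: bank balance sheets shrink → −$148B.
Government spending $451 billion: bank balance sheets expand → +$451B.
Asset purchase (from non-banks) $249 billion: bank balance sheets expand → +$249B.
OMO purchase (from banks) $332 billion: just an asset swap on bank balance sheets → 0.
Net: 0 − 148 + 451 + 249 + 0 = +$552 billion.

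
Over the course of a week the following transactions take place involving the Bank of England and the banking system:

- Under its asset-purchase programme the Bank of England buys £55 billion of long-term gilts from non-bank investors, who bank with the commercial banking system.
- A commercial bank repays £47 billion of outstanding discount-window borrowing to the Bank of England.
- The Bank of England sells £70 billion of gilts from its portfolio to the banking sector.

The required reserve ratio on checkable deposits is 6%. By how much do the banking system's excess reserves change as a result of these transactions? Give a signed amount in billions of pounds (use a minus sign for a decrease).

-£65.3 billion

Asset purchase (from non-banks) £55 billion: reserves +£55B, deposits +£55B.
Discount-window repayment £47 billion: reserves −£47B, deposits 0.
OMO sale (to banks) £70 billion: reserves −£70B, deposits 0.
Totals: Δreserves = −£62B, Δdeposits = +£55B.
Δrequired reserves = 6% × +£55B = +£3.3B.
Δexcess reserves = Δreserves − Δrequired = −£62B − (+£3.3B) = -£65.3 billion.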